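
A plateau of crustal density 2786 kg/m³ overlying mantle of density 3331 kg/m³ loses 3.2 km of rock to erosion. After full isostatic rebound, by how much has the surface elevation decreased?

Rebound u = e ρ_c/ρ_m = 3.2 km × 2786/3331 = 2.676 km.
Net surface drop = e − u = 3.2 km − 2.676 km = e (ρ_m − ρ_c)/ρ_m = 0.524 km.

0.524 km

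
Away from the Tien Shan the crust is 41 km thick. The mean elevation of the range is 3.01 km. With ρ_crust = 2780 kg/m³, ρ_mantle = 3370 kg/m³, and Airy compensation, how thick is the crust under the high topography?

58.2 km

Root depth r = h ρ_c / (ρ_m − ρ_c) = 3.01 km × 2780 / 590 = 14.18 km.
Total thickness = T + h + r = 41 km + 3.01 km + 14.18 km = 58.2 km.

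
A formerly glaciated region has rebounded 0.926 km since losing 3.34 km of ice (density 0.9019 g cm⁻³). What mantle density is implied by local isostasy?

ρ_m = ρ_ice t / u = 0.9019 × 3.34 km/0.926 km = 3.25 g cm⁻³.

3.25 g cm⁻³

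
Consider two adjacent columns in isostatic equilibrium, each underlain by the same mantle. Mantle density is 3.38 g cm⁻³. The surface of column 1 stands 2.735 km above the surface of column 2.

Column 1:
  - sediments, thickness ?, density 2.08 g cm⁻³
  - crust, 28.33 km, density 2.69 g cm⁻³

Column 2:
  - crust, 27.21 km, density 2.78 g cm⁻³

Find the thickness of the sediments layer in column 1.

Take the compensation level at the base of the deeper column (depth z_c below the surface of column 1) and equate Σ ρ_i t_i down to z_c; mantle fills any gap and the z_c terms cancel.
Column 1: x×2.08 + 28.33×2.69 + (z_c − 28.33 − x)×3.38
Column 2: 2.735×0 + 27.21×2.78 + (z_c − 2.735 − 27.21)×3.38
The z_c×3.38 term appears on both sides and cancels. Collect the known terms of each column as K = Σ(ρt)_known − 3.38 × (depth of known layers): K_1 = 76.2077 − 3.38×28.33 = −19.5477; K_2 = 75.6438 − 3.38×(2.735 + 27.21) = −25.5703.
Balance: K_1 − x×(3.38 − 2.08) = K_2, so x = (K_1 − K_2)/(3.38 − 2.08) = 6.0226/1.3 = 4.63 km.

4.63 km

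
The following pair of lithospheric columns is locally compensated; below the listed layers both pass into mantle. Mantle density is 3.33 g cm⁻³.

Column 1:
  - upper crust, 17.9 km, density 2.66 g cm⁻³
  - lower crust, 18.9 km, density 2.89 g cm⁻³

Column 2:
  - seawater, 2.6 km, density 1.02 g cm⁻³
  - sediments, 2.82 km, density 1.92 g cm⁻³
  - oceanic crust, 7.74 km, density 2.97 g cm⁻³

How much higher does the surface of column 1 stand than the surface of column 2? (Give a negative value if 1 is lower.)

2.26 km

For any compensation level in the mantle, the mantle terms cancel and isostasy reduces to e = (Σt_1 − Σt_2) − (Σ(ρt)_1 − Σ(ρt)_2) / ρ_m.
Σt_1 = 36.8 km; Σt_2 = 13.16 km; Σ(ρt)_1 = 102.235; Σ(ρt)_2 = 31.0542 (in km·g cm⁻³).
e = (36.8 − 13.16) − (102.235 − 31.0542) / 3.33 = 2.26 km.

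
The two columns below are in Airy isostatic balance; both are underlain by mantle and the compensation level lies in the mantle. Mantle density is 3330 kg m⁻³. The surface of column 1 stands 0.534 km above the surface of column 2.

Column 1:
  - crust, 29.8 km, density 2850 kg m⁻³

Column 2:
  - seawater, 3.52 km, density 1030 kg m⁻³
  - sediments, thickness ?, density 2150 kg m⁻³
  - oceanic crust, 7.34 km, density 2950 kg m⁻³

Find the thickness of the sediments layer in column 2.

Take the compensation level at the base of the deeper column (depth z_c below the surface of column 1) and equate Σ ρ_i t_i down to z_c; mantle fills any gap and the z_c terms cancel.
Column 1: 29.8×2850 + (z_c − 29.8)×3330
Column 2: 0.534×0 + 3.52×1030 + x×2150 + 7.34×2950 + (z_c − 0.534 − 10.86 − x)×3330
The z_c×3330 term appears on both sides and cancels. Collect the known terms of each column as K = Σ(ρt)_known − 3330 × (depth of known layers): K_1 = 84930 − 3330×29.8 = −14304; K_2 = 25278.6 − 3330×(0.534 + 10.86) = −12663.42.
Balance: K_1 = K_2 − x×(3330 − 2150), so x = (K_2 − K_1)/(3330 − 2150) = 1640.58/1180 = 1.39 km.

1.39 km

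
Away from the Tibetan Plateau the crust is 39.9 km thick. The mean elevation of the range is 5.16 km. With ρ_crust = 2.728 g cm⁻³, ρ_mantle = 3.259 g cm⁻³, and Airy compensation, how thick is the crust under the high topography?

71.6 km

Root depth r = h ρ_c / (ρ_m − ρ_c) = 5.16 km × 2.728 / 0.531 = 26.51 km.
Total thickness = T + h + r = 39.9 km + 5.16 km + 26.51 km = 71.6 km.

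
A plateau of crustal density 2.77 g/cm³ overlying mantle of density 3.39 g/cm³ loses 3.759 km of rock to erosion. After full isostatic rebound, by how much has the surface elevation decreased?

0.687 km

Rebound u = e ρ_c/ρ_m = 3.759 km × 2.77/3.39 = 3.072 km.
Net surface drop = e − u = 3.759 km − 3.072 km = e (ρ_m − ρ_c)/ρ_m = 0.687 km.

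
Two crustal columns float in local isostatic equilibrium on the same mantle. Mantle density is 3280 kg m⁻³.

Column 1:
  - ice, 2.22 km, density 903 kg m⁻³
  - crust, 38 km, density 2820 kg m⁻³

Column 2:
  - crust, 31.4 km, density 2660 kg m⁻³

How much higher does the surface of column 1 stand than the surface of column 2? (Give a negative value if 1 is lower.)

1 km

For any compensation level in the mantle, the mantle terms cancel and isostasy reduces to e = (Σt_1 − Σt_2) − (Σ(ρt)_1 − Σ(ρt)_2) / ρ_m.
Σt_1 = 40.22 km; Σt_2 = 31.4 km; Σ(ρt)_1 = 109164.66; Σ(ρt)_2 = 83524 (in km·kg m⁻³).
e = (40.22 − 31.4) − (109164.66 − 83524) / 3280 = 1 km.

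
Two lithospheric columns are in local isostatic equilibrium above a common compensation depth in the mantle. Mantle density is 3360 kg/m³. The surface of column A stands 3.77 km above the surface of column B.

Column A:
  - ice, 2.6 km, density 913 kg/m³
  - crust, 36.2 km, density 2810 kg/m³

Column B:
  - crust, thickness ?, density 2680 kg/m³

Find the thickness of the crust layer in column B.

Take the compensation level at the base of the deeper column (depth z_c below the surface of column A) and equate Σ ρ_i t_i down to z_c; mantle fills any gap and the z_c terms cancel.
Column A: 2.6×913 + 36.2×2810 + (z_c − 38.8)×3360
Column B: 3.77×0 + x×2680 + (z_c − 3.77 − 0 − x)×3360
The z_c×3360 term appears on both sides and cancels. Collect the known terms of each column as K = Σ(ρt)_known − 3360 × (depth of known layers): K_A = 104095.8 − 3360×38.8 = −26272.2; K_B = 0 − 3360×(3.77 + 0) = −12667.2.
Balance: K_A = K_B − x×(3360 − 2680), so x = (K_B − K_A)/(3360 − 2680) = 13605/680 = 20 km.

20 km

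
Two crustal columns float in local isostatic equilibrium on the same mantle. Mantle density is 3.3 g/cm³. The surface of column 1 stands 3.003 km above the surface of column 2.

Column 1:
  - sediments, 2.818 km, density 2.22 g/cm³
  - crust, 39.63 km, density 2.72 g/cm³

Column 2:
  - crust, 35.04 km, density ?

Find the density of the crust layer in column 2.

Take the compensation level at the base of the deeper column (depth z_c below the surface of column 1) and equate Σ ρ_i t_i down to z_c; mantle fills any gap and the z_c terms cancel.
Column 1: 2.818×2.22 + 39.63×2.72 + (z_c − 42.448)×3.3
Column 2: 3.003×0 + 35.04×ρ + (z_c − 3.003 − 35.04)×3.3
The z_c×3.3 term appears on both sides and cancels. Collect the known terms of each column as K = Σ(ρt)_known − 3.3 × (depth of known layers): K_1 = 114.04956 − 3.3×42.448 = −26.02884; K_2 = 0 − 3.3×(3.003 + 35.04) = −125.5419.
Balance: K_1 = K_2 + 35.04×ρ, so ρ = (K_1 − K_2)/35.04 = 99.5131/35.04 = 2.84 g/cm³.

2.84 g/cm³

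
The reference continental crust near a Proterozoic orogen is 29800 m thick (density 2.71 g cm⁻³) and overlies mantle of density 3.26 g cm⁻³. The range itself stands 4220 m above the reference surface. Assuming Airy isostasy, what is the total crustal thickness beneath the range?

54800 m

Root depth r = h ρ_c / (ρ_m − ρ_c) = 4220 m × 2.71 / 0.55 = 20790 m.
Total thickness = T + h + r = 29800 m + 4220 m + 20790 m = 54800 m.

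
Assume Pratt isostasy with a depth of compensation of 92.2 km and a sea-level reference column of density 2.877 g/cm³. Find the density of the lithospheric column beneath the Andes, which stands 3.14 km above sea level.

2.78 g/cm³

Pratt balance: ρ_ref D = ρ (D + h).
ρ = ρ_ref D/(D + h) = 2.877 × 92.2 km/(92.2 km + 3.14 km) = 2.78 g/cm³.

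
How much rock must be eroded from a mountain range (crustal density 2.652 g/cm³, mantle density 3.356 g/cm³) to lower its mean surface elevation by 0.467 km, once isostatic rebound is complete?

2.23 km

Net drop Δ = e − u = e − e ρ_c/ρ_m = e (ρ_m − ρ_c)/ρ_m.
e = Δ ρ_m/(ρ_m − ρ_c) = 0.467 km × 3.356/0.704 = 2.23 km.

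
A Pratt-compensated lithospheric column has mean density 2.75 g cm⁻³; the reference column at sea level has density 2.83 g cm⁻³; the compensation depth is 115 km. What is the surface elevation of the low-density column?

3.35 km

ρ_ref D = ρ (D + h) → h = D (ρ_ref − ρ)/ρ.
h = 115 km × (2.83 − 2.75)/2.75 = 3.35 km.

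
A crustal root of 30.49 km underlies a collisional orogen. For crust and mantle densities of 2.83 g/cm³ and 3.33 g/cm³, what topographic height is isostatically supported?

5.39 km

For local isostatic compensation: ρ_c h = (ρ_m − ρ_c) r.
h = r (ρ_m − ρ_c) / ρ_c = 30.49 km × (3.33 − 2.83) / 2.83 = 5.39 km.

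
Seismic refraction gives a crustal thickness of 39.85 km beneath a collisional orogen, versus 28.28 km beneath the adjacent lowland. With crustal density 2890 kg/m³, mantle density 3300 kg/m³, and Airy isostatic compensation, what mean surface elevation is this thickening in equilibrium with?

Excess crust Δ = 39.85 km − 28.28 km = 11.57 km, split between elevation h and root r with h + r = Δ.
Airy balance ρ_c h = (ρ_m − ρ_c) r gives r = h ρ_c/(ρ_m − ρ_c), so h (1 + ρ_c/(ρ_m − ρ_c)) = Δ, i.e. h = Δ (ρ_m − ρ_c)/ρ_m.
h = 11.57 km × 410/3300 = 1.44 km.

1.44 km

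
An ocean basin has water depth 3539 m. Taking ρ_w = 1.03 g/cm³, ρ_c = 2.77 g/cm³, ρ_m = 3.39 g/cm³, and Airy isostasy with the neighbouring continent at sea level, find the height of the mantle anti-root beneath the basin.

For local isostatic compensation: replacing crust with seawater at the top is compensated by replacing crust with mantle at the base: d (ρ_c − ρ_w) = a (ρ_m − ρ_c).
a = d (ρ_c − ρ_w)/(ρ_m − ρ_c) = 3539 m × 1.74/0.62 = 9930 m.

9930 m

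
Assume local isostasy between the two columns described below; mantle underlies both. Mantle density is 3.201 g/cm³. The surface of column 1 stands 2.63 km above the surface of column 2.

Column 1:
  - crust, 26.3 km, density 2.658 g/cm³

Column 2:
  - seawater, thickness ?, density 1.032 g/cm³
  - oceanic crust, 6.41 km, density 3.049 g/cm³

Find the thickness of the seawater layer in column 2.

2.25 km

Take the compensation level at the base of the deeper column (depth z_c below the surface of column 1) and equate Σ ρ_i t_i down to z_c; mantle fills any gap and the z_c terms cancel.
Column 1: 26.3×2.658 + (z_c − 26.3)×3.201
Column 2: 2.63×0 + x×1.032 + 6.41×3.049 + (z_c − 2.63 − 6.41 − x)×3.201
The z_c×3.201 term appears on both sides and cancels. Collect the known terms of each column as K = Σ(ρt)_known − 3.201 × (depth of known layers): K_1 = 69.9054 − 3.201×26.3 = −14.2809; K_2 = 19.54409 − 3.201×(2.63 + 6.41) = −9.39295.
Balance: K_1 = K_2 − x×(3.201 − 1.032), so x = (K_2 − K_1)/(3.201 − 1.032) = 4.88795/2.169 = 2.25 km.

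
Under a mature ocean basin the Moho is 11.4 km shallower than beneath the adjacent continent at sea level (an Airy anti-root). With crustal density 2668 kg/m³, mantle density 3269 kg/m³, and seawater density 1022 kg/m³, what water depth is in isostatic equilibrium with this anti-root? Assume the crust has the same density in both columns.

4.16 km

Replacing a thickness d of crust by seawater at the top must be balanced by replacing crust with mantle at the base: d (ρ_c − ρ_w) = a (ρ_m − ρ_c).
d = a (ρ_m − ρ_c)/(ρ_c − ρ_w) = 11.4 km × 601/1646 = 4.16 km.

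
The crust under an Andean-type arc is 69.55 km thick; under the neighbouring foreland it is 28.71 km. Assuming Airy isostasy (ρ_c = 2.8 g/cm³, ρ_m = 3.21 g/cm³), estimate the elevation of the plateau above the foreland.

Excess crust Δ = 69.55 km − 28.71 km = 40.84 km, split between elevation h and root r with h + r = Δ.
Airy balance ρ_c h = (ρ_m − ρ_c) r gives r = h ρ_c/(ρ_m − ρ_c), so h (1 + ρ_c/(ρ_m − ρ_c)) = Δ, i.e. h = Δ (ρ_m − ρ_c)/ρ_m.
h = 40.84 km × 0.41/3.21 = 5.22 km.

5.22 km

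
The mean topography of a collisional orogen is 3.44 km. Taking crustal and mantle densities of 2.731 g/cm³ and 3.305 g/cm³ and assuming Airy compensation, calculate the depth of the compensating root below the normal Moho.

By Archimedes' principle applied to the lithosphere: the weight of the topography is balanced by the buoyancy of the root, ρ_c h = (ρ_m − ρ_c) r.
r = h · ρ_c / (ρ_m − ρ_c) = 3.44 km × 2.731 / (3.305 − 2.731) = 16.4 km.

16.4 km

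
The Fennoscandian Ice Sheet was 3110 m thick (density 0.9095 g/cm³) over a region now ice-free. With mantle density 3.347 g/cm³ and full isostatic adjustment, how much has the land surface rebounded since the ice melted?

Removing the load lets mantle flow back in; uplift u satisfies ρ_ice t = ρ_m u.
u = t ρ_ice/ρ_m = 3110 m × 0.9095/3.347 = 845 m.

845 m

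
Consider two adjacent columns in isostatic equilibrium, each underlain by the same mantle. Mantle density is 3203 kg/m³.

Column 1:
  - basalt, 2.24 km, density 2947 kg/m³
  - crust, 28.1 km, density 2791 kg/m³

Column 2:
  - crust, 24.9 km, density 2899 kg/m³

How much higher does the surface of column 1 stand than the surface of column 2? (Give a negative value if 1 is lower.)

1.43 km

For any compensation level in the mantle, the mantle terms cancel and isostasy reduces to e = (Σt_1 − Σt_2) − (Σ(ρt)_1 − Σ(ρt)_2) / ρ_m.
Σt_1 = 30.34 km; Σt_2 = 24.9 km; Σ(ρt)_1 = 85028.38; Σ(ρt)_2 = 72185.1 (in km·kg/m³).
e = (30.34 − 24.9) − (85028.38 − 72185.1) / 3203 = 1.43 km.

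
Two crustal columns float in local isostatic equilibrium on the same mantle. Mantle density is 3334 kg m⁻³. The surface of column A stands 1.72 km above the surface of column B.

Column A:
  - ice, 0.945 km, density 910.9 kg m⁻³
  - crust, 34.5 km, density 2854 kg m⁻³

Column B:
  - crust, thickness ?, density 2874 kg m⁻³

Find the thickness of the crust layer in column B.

Take the compensation level at the base of the deeper column (depth z_c below the surface of column A) and equate Σ ρ_i t_i down to z_c; mantle fills any gap and the z_c terms cancel.
Column A: 0.945×910.9 + 34.5×2854 + (z_c − 35.445)×3334
Column B: 1.72×0 + x×2874 + (z_c − 1.72 − 0 − x)×3334
The z_c×3334 term appears on both sides and cancels. Collect the known terms of each column as K = Σ(ρt)_known − 3334 × (depth of known layers): K_A = 99323.8005 − 3334×35.445 = −18849.8295; K_B = 0 − 3334×(1.72 + 0) = −5734.48.
Balance: K_A = K_B − x×(3334 − 2874), so x = (K_B − K_A)/(3334 − 2874) = 13115.3/460 = 28.5 km.

28.5 km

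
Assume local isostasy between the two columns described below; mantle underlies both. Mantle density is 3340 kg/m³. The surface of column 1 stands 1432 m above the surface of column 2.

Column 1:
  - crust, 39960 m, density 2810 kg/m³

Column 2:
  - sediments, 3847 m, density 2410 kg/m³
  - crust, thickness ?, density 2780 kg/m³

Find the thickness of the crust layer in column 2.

Take the compensation level at the base of the deeper column (depth z_c below the surface of column 1) and equate Σ ρ_i t_i down to z_c; mantle fills any gap and the z_c terms cancel.
Column 1: 39960×2810 + (z_c − 39960)×3340
Column 2: 1432×0 + 3847×2410 + x×2780 + (z_c − 1432 − 3847 − x)×3340
The z_c×3340 term appears on both sides and cancels. Collect the known terms of each column as K = Σ(ρt)_known − 3340 × (depth of known layers): K_1 = 112287600 − 3340×39960 = −21178800; K_2 = 9271270 − 3340×(1432 + 3847) = −8360590.
Balance: K_1 = K_2 − x×(3340 − 2780), so x = (K_2 − K_1)/(3340 − 2780) = 12818200/560 = 22900 m.

22900 m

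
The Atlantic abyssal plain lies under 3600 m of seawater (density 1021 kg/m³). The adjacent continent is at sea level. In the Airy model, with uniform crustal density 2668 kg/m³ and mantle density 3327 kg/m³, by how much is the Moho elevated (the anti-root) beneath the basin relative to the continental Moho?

9000 m

In Airy isostatic equilibrium: replacing crust with seawater at the top is compensated by replacing crust with mantle at the base: d (ρ_c − ρ_w) = a (ρ_m − ρ_c).
a = d (ρ_c − ρ_w)/(ρ_m − ρ_c) = 3600 m × 1647/659 = 9000 m.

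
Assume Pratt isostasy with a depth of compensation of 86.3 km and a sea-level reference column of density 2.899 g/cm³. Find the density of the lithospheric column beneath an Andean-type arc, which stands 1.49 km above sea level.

Pratt balance: ρ_ref D = ρ (D + h).
ρ = ρ_ref D/(D + h) = 2.899 × 86.3 km/(86.3 km + 1.49 km) = 2.85 g/cm³.

2.85 g/cm³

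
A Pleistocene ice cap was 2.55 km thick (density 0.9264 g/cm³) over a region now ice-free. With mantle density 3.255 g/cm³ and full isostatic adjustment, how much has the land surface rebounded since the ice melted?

Removing the load lets mantle flow back in; uplift u satisfies ρ_ice t = ρ_m u.
u = t ρ_ice/ρ_m = 2.55 km × 0.9264/3.255 = 0.726 km.

0.726 km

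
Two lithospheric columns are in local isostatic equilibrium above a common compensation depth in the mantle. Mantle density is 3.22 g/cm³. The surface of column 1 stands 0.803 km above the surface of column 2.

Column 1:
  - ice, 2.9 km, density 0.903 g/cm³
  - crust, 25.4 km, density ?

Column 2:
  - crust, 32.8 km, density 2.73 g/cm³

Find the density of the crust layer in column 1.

Take the compensation level at the base of the deeper column (depth z_c below the surface of column 1) and equate Σ ρ_i t_i down to z_c; mantle fills any gap and the z_c terms cancel.
Column 1: 2.9×0.903 + 25.4×ρ + (z_c − 28.3)×3.22
Column 2: 0.803×0 + 32.8×2.73 + (z_c − 0.803 − 32.8)×3.22
The z_c×3.22 term appears on both sides and cancels. Collect the known terms of each column as K = Σ(ρt)_known − 3.22 × (depth of known layers): K_1 = 2.6187 − 3.22×28.3 = −88.5073; K_2 = 89.544 − 3.22×(0.803 + 32.8) = −18.65766.
Balance: K_1 + 25.4×ρ = K_2, so ρ = (K_2 − K_1)/25.4 = 69.8496/25.4 = 2.75 g/cm³.

2.75 g/cm³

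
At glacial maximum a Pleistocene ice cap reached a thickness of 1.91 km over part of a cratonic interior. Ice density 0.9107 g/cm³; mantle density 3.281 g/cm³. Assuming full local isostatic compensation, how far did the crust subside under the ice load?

By Archimedes' principle applied to the lithosphere: the ice load ρ_ice t is balanced by mantle displaced below, ρ_m s.
s = t ρ_ice / ρ_m = 1.91 km × 0.9107/3.281 = 0.53 km.

0.53 km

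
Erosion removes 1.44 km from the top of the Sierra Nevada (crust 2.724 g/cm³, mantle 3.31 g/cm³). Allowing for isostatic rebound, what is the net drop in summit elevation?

Rebound u = e ρ_c/ρ_m = 1.44 km × 2.724/3.31 = 1.185 km.
Net surface drop = e − u = 1.44 km − 1.185 km = e (ρ_m − ρ_c)/ρ_m = 0.255 km.

0.255 km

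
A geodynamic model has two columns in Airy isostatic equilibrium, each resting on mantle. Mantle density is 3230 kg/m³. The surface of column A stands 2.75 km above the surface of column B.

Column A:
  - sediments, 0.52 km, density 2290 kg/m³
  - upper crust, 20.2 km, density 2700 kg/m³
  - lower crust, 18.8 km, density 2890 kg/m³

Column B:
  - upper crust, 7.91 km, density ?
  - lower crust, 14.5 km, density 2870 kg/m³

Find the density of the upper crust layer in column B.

2790 kg/m³

Take the compensation level at the base of the deeper column (depth z_c below the surface of column A) and equate Σ ρ_i t_i down to z_c; mantle fills any gap and the z_c terms cancel.
Column A: 0.52×2290 + 20.2×2700 + 18.8×2890 + (z_c − 39.52)×3230
Column B: 2.75×0 + 7.91×ρ + 14.5×2870 + (z_c − 2.75 − 22.41)×3230
The z_c×3230 term appears on both sides and cancels. Collect the known terms of each column as K = Σ(ρt)_known − 3230 × (depth of known layers): K_A = 110062.8 − 3230×39.52 = −17586.8; K_B = 41615 − 3230×(2.75 + 22.41) = −39651.8.
Balance: K_A = K_B + 7.91×ρ, so ρ = (K_A − K_B)/7.91 = 22065/7.91 = 2790 kg/m³.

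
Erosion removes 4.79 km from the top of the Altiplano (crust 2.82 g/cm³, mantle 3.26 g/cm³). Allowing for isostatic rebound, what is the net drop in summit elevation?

Rebound u = e ρ_c/ρ_m = 4.79 km × 2.82/3.26 = 4.143 km.
Net surface drop = e − u = 4.79 km − 4.143 km = e (ρ_m − ρ_c)/ρ_m = 0.647 km.

0.647 km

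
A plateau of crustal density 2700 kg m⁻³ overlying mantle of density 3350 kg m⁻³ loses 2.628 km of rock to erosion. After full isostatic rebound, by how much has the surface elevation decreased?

Rebound u = e ρ_c/ρ_m = 2.628 km × 2700/3350 = 2.118 km.
Net surface drop = e − u = 2.628 km − 2.118 km = e (ρ_m − ρ_c)/ρ_m = 0.51 km.

0.51 km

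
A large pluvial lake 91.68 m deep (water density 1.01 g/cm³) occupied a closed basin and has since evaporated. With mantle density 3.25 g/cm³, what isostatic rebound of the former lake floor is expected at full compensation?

28.5 m

u = d ρ_w/ρ_m = 91.68 m × 1.01/3.25 = 28.5 m.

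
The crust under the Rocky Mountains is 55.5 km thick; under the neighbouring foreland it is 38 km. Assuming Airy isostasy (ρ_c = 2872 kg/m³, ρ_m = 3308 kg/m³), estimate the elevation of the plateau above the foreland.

2.31 km

Excess crust Δ = 55.5 km − 38 km = 17.5 km, split between elevation h and root r with h + r = Δ.
Airy balance ρ_c h = (ρ_m − ρ_c) r gives r = h ρ_c/(ρ_m − ρ_c), so h (1 + ρ_c/(ρ_m − ρ_c)) = Δ, i.e. h = Δ (ρ_m − ρ_c)/ρ_m.
h = 17.5 km × 436/3308 = 2.31 km.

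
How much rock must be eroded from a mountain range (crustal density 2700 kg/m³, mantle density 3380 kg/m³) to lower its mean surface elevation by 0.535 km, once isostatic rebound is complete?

2.66 km

Net drop Δ = e − u = e − e ρ_c/ρ_m = e (ρ_m − ρ_c)/ρ_m.
e = Δ ρ_m/(ρ_m − ρ_c) = 0.535 km × 3380/680 = 2.66 km.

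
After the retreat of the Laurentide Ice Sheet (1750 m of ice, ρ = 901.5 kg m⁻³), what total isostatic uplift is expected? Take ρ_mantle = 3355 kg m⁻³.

Removing the load lets mantle flow back in; uplift u satisfies ρ_ice t = ρ_m u.
u = t ρ_ice/ρ_m = 1750 m × 901.5/3355 = 470 m.

470 m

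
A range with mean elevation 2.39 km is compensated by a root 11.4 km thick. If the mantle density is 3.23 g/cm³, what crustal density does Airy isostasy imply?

ρ_c h = (ρ_m − ρ_c) r → ρ_c (h + r) = ρ_m r → ρ_c = ρ_m r / (h + r).
ρ_c = 3.23 × 11.4 km / (2.39 km + 11.4 km) = 2.67 g/cm³.

2.67 g/cm³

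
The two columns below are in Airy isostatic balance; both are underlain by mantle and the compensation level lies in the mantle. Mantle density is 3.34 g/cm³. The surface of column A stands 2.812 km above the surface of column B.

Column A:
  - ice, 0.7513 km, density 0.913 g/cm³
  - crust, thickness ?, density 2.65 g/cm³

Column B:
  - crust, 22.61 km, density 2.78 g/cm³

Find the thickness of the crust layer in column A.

29.3 km

Take the compensation level at the base of the deeper column (depth z_c below the surface of column A) and equate Σ ρ_i t_i down to z_c; mantle fills any gap and the z_c terms cancel.
Column A: 0.7513×0.913 + x×2.65 + (z_c − 0.7513 − x)×3.34
Column B: 2.812×0 + 22.61×2.78 + (z_c − 2.812 − 22.61)×3.34
The z_c×3.34 term appears on both sides and cancels. Collect the known terms of each column as K = Σ(ρt)_known − 3.34 × (depth of known layers): K_A = 0.6859369 − 3.34×0.7513 = −1.8234051; K_B = 62.8558 − 3.34×(2.812 + 22.61) = −22.05368.
Balance: K_A − x×(3.34 − 2.65) = K_B, so x = (K_A − K_B)/(3.34 − 2.65) = 20.2303/0.69 = 29.3 km.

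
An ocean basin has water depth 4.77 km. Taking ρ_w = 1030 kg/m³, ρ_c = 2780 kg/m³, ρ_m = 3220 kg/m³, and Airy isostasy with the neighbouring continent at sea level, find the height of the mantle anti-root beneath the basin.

19 km

Balancing pressure at the compensation depth: replacing crust with seawater at the top is compensated by replacing crust with mantle at the base: d (ρ_c − ρ_w) = a (ρ_m − ρ_c).
a = d (ρ_c − ρ_w)/(ρ_m − ρ_c) = 4.77 km × 1750/440 = 19 km.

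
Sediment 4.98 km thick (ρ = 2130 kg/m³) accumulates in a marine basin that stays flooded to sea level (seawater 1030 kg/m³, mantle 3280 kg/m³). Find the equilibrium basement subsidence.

Submarine loading: the sediment displaces seawater, and the subsidence is in turn flooded, so s (ρ_m − ρ_w) = t (ρ_sed − ρ_w).
s = 4.98 km × (2130 − 1030) / (3280 − 1030) = 2.43 km.

2.43 km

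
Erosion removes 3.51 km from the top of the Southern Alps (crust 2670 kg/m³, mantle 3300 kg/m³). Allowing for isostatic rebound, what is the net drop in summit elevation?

0.67 km

Rebound u = e ρ_c/ρ_m = 3.51 km × 2670/3300 = 2.84 km.
Net surface drop = e − u = 3.51 km − 2.84 km = e (ρ_m − ρ_c)/ρ_m = 0.67 km.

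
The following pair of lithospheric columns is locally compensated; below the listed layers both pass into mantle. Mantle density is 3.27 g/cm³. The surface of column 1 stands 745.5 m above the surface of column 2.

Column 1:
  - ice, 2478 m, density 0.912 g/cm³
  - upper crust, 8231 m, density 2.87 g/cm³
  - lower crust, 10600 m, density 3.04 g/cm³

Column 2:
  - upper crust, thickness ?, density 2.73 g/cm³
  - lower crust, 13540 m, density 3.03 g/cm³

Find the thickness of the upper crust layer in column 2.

10900 m

Take the compensation level at the base of the deeper column (depth z_c below the surface of column 1) and equate Σ ρ_i t_i down to z_c; mantle fills any gap and the z_c terms cancel.
Column 1: 2478×0.912 + 8231×2.87 + 10600×3.04 + (z_c − 21309)×3.27
Column 2: 745.5×0 + x×2.73 + 13540×3.03 + (z_c − 745.5 − 13540 − x)×3.27
The z_c×3.27 term appears on both sides and cancels. Collect the known terms of each column as K = Σ(ρt)_known − 3.27 × (depth of known layers): K_1 = 58106.906 − 3.27×21309 = −11573.524; K_2 = 41026.2 − 3.27×(745.5 + 13540) = −5687.385.
Balance: K_1 = K_2 − x×(3.27 − 2.73), so x = (K_2 − K_1)/(3.27 − 2.73) = 5886.14/0.54 = 10900 m.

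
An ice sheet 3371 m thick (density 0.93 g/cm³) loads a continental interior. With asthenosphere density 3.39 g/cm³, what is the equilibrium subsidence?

Balancing pressure at the compensation depth: the ice load ρ_ice t is balanced by mantle displaced below, ρ_m s.
s = t ρ_ice / ρ_m = 3371 m × 0.93/3.39 = 925 m.

925 m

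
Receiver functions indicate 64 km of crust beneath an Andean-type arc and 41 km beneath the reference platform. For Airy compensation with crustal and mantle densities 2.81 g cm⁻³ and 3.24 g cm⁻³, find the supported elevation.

3.05 km

Excess crust Δ = 64 km − 41 km = 23 km, split between elevation h and root r with h + r = Δ.
Airy balance ρ_c h = (ρ_m − ρ_c) r gives r = h ρ_c/(ρ_m − ρ_c), so h (1 + ρ_c/(ρ_m − ρ_c)) = Δ, i.e. h = Δ (ρ_m − ρ_c)/ρ_m.
h = 23 km × 0.43/3.24 = 3.05 km.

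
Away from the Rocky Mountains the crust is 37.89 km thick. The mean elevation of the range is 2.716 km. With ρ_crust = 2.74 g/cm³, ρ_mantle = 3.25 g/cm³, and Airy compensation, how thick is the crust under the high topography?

55.2 km

Root depth r = h ρ_c / (ρ_m − ρ_c) = 2.716 km × 2.74 / 0.51 = 14.59 km.
Total thickness = T + h + r = 37.89 km + 2.716 km + 14.59 km = 55.2 km.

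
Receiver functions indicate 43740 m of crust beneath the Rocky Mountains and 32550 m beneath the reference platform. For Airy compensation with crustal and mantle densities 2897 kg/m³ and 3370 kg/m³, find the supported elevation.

1570 m

Excess crust Δ = 43740 m − 32550 m = 11190 m, split between elevation h and root r with h + r = Δ.
Airy balance ρ_c h = (ρ_m − ρ_c) r gives r = h ρ_c/(ρ_m − ρ_c), so h (1 + ρ_c/(ρ_m − ρ_c)) = Δ, i.e. h = Δ (ρ_m − ρ_c)/ρ_m.
h = 11190 m × 473/3370 = 1570 m.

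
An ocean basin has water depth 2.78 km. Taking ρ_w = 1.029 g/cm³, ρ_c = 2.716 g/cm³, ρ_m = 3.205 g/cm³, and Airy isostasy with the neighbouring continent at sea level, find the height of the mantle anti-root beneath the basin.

In Airy isostatic equilibrium: replacing crust with seawater at the top is compensated by replacing crust with mantle at the base: d (ρ_c − ρ_w) = a (ρ_m − ρ_c).
a = d (ρ_c − ρ_w)/(ρ_m − ρ_c) = 2.78 km × 1.687/0.489 = 9.59 km.

9.59 km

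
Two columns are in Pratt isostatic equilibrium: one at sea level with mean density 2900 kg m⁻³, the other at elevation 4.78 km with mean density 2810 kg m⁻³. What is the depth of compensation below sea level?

149 km

ρ_ref D = ρ (D + h) → D (ρ_ref − ρ) = ρ h.
D = ρ h/(ρ_ref − ρ) = 2810 × 4.78 km/(2900 − 2810) = 149 km.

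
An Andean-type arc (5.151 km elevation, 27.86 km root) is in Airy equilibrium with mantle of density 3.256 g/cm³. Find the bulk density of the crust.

2.75 g/cm³

ρ_c h = (ρ_m − ρ_c) r → ρ_c (h + r) = ρ_m r → ρ_c = ρ_m r / (h + r).
ρ_c = 3.256 × 27.86 km / (5.151 km + 27.86 km) = 2.75 g/cm³.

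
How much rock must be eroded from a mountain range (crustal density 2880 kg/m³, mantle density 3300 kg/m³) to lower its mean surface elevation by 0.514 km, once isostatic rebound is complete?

4.04 km

Net drop Δ = e − u = e − e ρ_c/ρ_m = e (ρ_m − ρ_c)/ρ_m.
e = Δ ρ_m/(ρ_m − ρ_c) = 0.514 km × 3300/420 = 4.04 km.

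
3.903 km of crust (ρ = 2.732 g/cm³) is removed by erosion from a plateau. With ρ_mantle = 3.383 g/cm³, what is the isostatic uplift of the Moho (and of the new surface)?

3.15 km

Unloading: uplift u = e ρ_c/ρ_m = 3.903 km × 2.732/3.383 = 3.15 km.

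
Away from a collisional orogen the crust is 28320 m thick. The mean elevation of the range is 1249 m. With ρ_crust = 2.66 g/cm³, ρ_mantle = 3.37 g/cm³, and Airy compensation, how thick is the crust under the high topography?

Root depth r = h ρ_c / (ρ_m − ρ_c) = 1249 m × 2.66 / 0.71 = 4679 m.
Total thickness = T + h + r = 28320 m + 1249 m + 4679 m = 34200 m.

34200 m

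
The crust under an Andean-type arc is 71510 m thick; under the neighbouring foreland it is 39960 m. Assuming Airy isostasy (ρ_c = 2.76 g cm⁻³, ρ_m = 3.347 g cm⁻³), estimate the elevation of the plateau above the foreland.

Excess crust Δ = 71510 m − 39960 m = 31550 m, split between elevation h and root r with h + r = Δ.
Airy balance ρ_c h = (ρ_m − ρ_c) r gives r = h ρ_c/(ρ_m − ρ_c), so h (1 + ρ_c/(ρ_m − ρ_c)) = Δ, i.e. h = Δ (ρ_m − ρ_c)/ρ_m.
h = 31550 m × 0.587/3.347 = 5530 m.

5530 m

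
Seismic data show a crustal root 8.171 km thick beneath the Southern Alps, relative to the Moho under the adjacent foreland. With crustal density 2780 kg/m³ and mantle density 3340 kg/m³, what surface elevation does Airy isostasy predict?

1.65 km

In Airy isostatic equilibrium: ρ_c h = (ρ_m − ρ_c) r.
h = r (ρ_m − ρ_c) / ρ_c = 8.171 km × (3340 − 2780) / 2780 = 1.65 km.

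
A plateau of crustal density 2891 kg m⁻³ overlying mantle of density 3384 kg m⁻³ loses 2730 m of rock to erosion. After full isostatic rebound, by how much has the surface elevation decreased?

Rebound u = e ρ_c/ρ_m = 2730 m × 2891/3384 = 2332 m.
Net surface drop = e − u = 2730 m − 2332 m = e (ρ_m − ρ_c)/ρ_m = 398 m.

398 m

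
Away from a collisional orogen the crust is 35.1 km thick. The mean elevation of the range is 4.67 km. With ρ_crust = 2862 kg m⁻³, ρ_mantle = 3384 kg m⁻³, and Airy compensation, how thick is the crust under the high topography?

65.4 km

Root depth r = h ρ_c / (ρ_m − ρ_c) = 4.67 km × 2862 / 522 = 25.6 km.
Total thickness = T + h + r = 35.1 km + 4.67 km + 25.6 km = 65.4 km.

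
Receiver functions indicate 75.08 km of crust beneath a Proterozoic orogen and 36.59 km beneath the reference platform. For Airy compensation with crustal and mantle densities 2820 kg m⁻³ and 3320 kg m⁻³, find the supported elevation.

Excess crust Δ = 75.08 km − 36.59 km = 38.49 km, split between elevation h and root r with h + r = Δ.
Airy balance ρ_c h = (ρ_m − ρ_c) r gives r = h ρ_c/(ρ_m − ρ_c), so h (1 + ρ_c/(ρ_m − ρ_c)) = Δ, i.e. h = Δ (ρ_m − ρ_c)/ρ_m.
h = 38.49 km × 500/3320 = 5.8 km.

5.8 km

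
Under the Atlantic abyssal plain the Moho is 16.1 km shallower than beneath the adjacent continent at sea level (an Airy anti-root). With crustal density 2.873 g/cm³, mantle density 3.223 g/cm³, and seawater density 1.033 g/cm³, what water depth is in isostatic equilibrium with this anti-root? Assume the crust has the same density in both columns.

Replacing a thickness d of crust by seawater at the top must be balanced by replacing crust with mantle at the base: d (ρ_c − ρ_w) = a (ρ_m − ρ_c).
d = a (ρ_m − ρ_c)/(ρ_c − ρ_w) = 16.1 km × 0.35/1.84 = 3.06 km.

3.06 km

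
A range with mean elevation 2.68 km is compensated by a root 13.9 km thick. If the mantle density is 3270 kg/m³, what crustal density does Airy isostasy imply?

2740 kg/m³

ρ_c h = (ρ_m − ρ_c) r → ρ_c (h + r) = ρ_m r → ρ_c = ρ_m r / (h + r).
ρ_c = 3270 × 13.9 km / (2.68 km + 13.9 km) = 2740 kg/m³.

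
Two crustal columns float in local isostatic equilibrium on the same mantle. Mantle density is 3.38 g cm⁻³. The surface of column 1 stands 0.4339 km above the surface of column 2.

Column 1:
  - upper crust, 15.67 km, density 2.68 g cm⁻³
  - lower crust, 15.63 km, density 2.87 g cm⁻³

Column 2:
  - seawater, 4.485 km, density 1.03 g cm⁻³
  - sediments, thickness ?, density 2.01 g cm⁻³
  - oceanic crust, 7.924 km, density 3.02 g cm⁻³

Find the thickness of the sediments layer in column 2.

Take the compensation level at the base of the deeper column (depth z_c below the surface of column 1) and equate Σ ρ_i t_i down to z_c; mantle fills any gap and the z_c terms cancel.
Column 1: 15.67×2.68 + 15.63×2.87 + (z_c − 31.3)×3.38
Column 2: 0.4339×0 + 4.485×1.03 + x×2.01 + 7.924×3.02 + (z_c − 0.4339 − 12.409 − x)×3.38
The z_c×3.38 term appears on both sides and cancels. Collect the known terms of each column as K = Σ(ρt)_known − 3.38 × (depth of known layers): K_1 = 86.8537 − 3.38×31.3 = −18.9403; K_2 = 28.55003 − 3.38×(0.4339 + 12.409) = −14.858972.
Balance: K_1 = K_2 − x×(3.38 − 2.01), so x = (K_2 − K_1)/(3.38 − 2.01) = 4.08133/1.37 = 2.98 km.

2.98 km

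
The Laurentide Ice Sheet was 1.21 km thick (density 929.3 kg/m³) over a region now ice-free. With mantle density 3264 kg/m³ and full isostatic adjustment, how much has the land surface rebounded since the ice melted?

0.345 km

Removing the load lets mantle flow back in; uplift u satisfies ρ_ice t = ρ_m u.
u = t ρ_ice/ρ_m = 1.21 km × 929.3/3264 = 0.345 km.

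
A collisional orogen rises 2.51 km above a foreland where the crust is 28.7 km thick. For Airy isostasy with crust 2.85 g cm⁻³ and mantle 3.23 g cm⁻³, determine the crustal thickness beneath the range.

Root depth r = h ρ_c / (ρ_m − ρ_c) = 2.51 km × 2.85 / 0.38 = 18.82 km.
Total thickness = T + h + r = 28.7 km + 2.51 km + 18.82 km = 50 km.

50 km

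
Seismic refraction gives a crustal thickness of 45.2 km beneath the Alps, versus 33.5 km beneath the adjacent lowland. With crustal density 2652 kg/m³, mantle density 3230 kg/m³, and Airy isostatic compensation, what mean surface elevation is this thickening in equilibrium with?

Excess crust Δ = 45.2 km − 33.5 km = 11.7 km, split between elevation h and root r with h + r = Δ.
Airy balance ρ_c h = (ρ_m − ρ_c) r gives r = h ρ_c/(ρ_m − ρ_c), so h (1 + ρ_c/(ρ_m − ρ_c)) = Δ, i.e. h = Δ (ρ_m − ρ_c)/ρ_m.
h = 11.7 km × 578/3230 = 2.09 km.

2.09 km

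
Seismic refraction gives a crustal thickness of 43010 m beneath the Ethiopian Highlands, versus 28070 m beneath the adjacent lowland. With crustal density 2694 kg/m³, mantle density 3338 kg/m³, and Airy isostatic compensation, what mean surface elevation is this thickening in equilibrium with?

2880 m

Excess crust Δ = 43010 m − 28070 m = 14940 m, split between elevation h and root r with h + r = Δ.
Airy balance ρ_c h = (ρ_m − ρ_c) r gives r = h ρ_c/(ρ_m − ρ_c), so h (1 + ρ_c/(ρ_m − ρ_c)) = Δ, i.e. h = Δ (ρ_m − ρ_c)/ρ_m.
h = 14940 m × 644/3338 = 2880 m.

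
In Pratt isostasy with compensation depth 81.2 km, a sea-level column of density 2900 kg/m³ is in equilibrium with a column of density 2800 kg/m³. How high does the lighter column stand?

ρ_ref D = ρ (D + h) → h = D (ρ_ref − ρ)/ρ.
h = 81.2 km × (2900 − 2800)/2800 = 2.9 km.

2.9 km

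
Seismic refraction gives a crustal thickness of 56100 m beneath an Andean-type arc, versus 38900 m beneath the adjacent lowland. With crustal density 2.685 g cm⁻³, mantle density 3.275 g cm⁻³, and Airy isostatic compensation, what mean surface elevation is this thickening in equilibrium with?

3100 m

Excess crust Δ = 56100 m − 38900 m = 17200 m, split between elevation h and root r with h + r = Δ.
Airy balance ρ_c h = (ρ_m − ρ_c) r gives r = h ρ_c/(ρ_m − ρ_c), so h (1 + ρ_c/(ρ_m − ρ_c)) = Δ, i.e. h = Δ (ρ_m − ρ_c)/ρ_m.
h = 17200 m × 0.59/3.275 = 3100 m.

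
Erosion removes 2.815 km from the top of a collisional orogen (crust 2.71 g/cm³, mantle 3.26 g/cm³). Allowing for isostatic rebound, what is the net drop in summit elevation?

0.475 km

Rebound u = e ρ_c/ρ_m = 2.815 km × 2.71/3.26 = 2.34 km.
Net surface drop = e − u = 2.815 km − 2.34 km = e (ρ_m − ρ_c)/ρ_m = 0.475 km.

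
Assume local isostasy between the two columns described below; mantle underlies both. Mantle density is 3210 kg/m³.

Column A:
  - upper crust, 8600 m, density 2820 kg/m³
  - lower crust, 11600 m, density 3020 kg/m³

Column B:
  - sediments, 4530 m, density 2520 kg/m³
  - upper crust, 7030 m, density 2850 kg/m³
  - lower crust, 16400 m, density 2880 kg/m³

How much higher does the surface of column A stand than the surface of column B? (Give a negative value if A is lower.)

−1720 m

For any compensation level in the mantle, the mantle terms cancel and isostasy reduces to e = (Σt_A − Σt_B) − (Σ(ρt)_A − Σ(ρt)_B) / ρ_m.
Σt_A = 20200 m; Σt_B = 27960 m; Σ(ρt)_A = 59284000; Σ(ρt)_B = 78683100 (in m·kg/m³).
e = (20200 − 27960) − (59284000 − 78683100) / 3210 = −1720 m.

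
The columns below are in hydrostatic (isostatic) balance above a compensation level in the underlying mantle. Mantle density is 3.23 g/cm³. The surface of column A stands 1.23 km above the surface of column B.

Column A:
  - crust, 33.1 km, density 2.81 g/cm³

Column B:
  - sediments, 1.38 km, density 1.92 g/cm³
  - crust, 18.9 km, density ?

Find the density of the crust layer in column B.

2.8 g/cm³

Take the compensation level at the base of the deeper column (depth z_c below the surface of column A) and equate Σ ρ_i t_i down to z_c; mantle fills any gap and the z_c terms cancel.
Column A: 33.1×2.81 + (z_c − 33.1)×3.23
Column B: 1.23×0 + 1.38×1.92 + 18.9×ρ + (z_c − 1.23 − 20.28)×3.23
The z_c×3.23 term appears on both sides and cancels. Collect the known terms of each column as K = Σ(ρt)_known − 3.23 × (depth of known layers): K_A = 93.011 − 3.23×33.1 = −13.902; K_B = 2.6496 − 3.23×(1.23 + 20.28) = −66.8277.
Balance: K_A = K_B + 18.9×ρ, so ρ = (K_A − K_B)/18.9 = 52.9257/18.9 = 2.8 g/cm³.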